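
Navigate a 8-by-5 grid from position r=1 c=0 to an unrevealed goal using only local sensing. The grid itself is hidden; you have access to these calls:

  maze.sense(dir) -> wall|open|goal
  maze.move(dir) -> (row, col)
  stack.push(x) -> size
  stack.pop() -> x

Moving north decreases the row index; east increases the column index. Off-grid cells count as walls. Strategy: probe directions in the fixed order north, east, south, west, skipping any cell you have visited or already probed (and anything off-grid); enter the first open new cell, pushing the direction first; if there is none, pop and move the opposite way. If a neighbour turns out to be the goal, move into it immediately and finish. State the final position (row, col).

;; maze.sense(dir=north) : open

;; stack.push(x=north) : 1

;; maze.move(dir=north) : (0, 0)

;; maze.sense(dir=east) : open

;; stack.push(x=east) : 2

;; maze.move(dir=east) : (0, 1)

;; maze.sense(dir=east) : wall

;; maze.sense(dir=south) : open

;; stack.push(x=south) : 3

;; maze.move(dir=south) : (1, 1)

;; maze.sense(dir=east) : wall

;; maze.sense(dir=south) : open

;; stack.push(x=south) : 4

;; maze.move(dir=south) : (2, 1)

;; maze.sense(dir=east) : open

;; stack.push(x=east) : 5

;; maze.move(dir=east) : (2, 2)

;; maze.sense(dir=east) : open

;; stack.push(x=east) : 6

;; maze.move(dir=east) : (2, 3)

;; maze.sense(dir=north) : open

;; stack.push(x=north) : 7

;; maze.move(dir=north) : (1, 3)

;; maze.sense(dir=north) : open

;; stack.push(x=north) : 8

;; maze.move(dir=north) : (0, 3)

;; maze.sense(dir=east) : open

;; stack.push(x=east) : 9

;; maze.move(dir=east) : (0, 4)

;; maze.sense(dir=south) : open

;; stack.push(x=south) : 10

;; maze.move(dir=south) : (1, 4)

;; maze.sense(dir=south) : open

;; stack.push(x=south) : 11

;; maze.move(dir=south) : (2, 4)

;; maze.sense(dir=south) : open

;; stack.push(x=south) : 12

;; maze.move(dir=south) : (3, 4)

;; maze.sense(dir=south) : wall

;; maze.sense(dir=west) : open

;; stack.push(x=west) : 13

;; maze.move(dir=west) : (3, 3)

;; maze.sense(dir=south) : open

;; stack.push(x=south) : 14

;; maze.move(dir=south) : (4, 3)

;; maze.sense(dir=south) : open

;; stack.push(x=south) : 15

;; maze.move(dir=south) : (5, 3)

;; maze.sense(dir=east) : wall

;; maze.sense(dir=south) : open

;; stack.push(x=south) : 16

;; maze.move(dir=south) : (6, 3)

;; maze.sense(dir=east) : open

;; stack.push(x=east) : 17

;; maze.move(dir=east) : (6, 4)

;; maze.sense(dir=south) : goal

;; maze.move(dir=south) : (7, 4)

Answer: (7, 4)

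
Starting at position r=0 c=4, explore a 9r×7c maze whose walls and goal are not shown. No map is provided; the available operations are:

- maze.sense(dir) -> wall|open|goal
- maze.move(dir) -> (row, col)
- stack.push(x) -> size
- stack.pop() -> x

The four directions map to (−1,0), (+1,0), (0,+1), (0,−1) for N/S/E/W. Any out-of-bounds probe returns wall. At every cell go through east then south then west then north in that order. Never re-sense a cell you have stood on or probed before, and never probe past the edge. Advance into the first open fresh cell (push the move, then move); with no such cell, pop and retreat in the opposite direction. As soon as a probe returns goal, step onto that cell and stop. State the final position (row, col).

> sense dir=east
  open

> push x=east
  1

> move dir=east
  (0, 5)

> sense dir=east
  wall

> sense dir=south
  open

> push x=south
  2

> move dir=south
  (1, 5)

> sense dir=east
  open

> push x=east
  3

> move dir=east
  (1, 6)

> sense dir=south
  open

> push x=south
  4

> move dir=south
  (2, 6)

> sense dir=south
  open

> push x=south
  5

> move dir=south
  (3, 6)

> sense dir=south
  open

> push x=south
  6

> move dir=south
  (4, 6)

> sense dir=south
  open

> push x=south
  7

> move dir=south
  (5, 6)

> sense dir=south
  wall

> sense dir=west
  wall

> pop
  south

> move dir=north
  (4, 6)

> sense dir=west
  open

> push x=west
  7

> move dir=west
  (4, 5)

> sense dir=west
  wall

> sense dir=north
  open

> push x=north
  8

> move dir=north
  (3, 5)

> sense dir=west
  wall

> sense dir=north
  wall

> pop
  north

> move dir=south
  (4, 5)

> pop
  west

> move dir=east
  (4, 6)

> pop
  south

> move dir=north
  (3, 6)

> pop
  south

> move dir=north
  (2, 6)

> pop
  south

> move dir=north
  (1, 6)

> pop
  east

> move dir=west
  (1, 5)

> sense dir=west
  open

> push x=west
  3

> move dir=west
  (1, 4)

> sense dir=south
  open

> push x=south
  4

> move dir=south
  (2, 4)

> sense dir=west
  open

> push x=west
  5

> move dir=west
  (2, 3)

> sense dir=south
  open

> push x=south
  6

> move dir=south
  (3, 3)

> sense dir=south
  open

> push x=south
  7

> move dir=south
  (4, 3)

> sense dir=south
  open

> push x=south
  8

> move dir=south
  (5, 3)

> sense dir=east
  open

> push x=east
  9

> move dir=east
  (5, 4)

> sense dir=south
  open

> push x=south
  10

> move dir=south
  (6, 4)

> sense dir=east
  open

> push x=east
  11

> move dir=east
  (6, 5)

> sense dir=south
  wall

> pop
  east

> move dir=west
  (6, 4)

> sense dir=south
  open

> push x=south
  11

> move dir=south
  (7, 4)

> sense dir=south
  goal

> move dir=south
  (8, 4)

Answer: (8, 4)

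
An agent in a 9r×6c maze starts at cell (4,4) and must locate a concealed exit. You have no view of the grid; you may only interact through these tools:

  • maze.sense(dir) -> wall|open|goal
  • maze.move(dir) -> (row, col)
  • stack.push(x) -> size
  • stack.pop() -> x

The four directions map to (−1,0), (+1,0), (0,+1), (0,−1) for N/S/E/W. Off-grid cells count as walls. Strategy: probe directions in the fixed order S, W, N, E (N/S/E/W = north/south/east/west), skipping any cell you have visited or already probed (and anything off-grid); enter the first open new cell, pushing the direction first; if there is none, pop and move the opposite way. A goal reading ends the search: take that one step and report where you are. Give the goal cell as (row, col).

Next I call sense with dir=south, and get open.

Now I run push with x=south, and get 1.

Now I run move with dir=south, yielding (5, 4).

I use sense with dir=south, and get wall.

I use sense with dir=west, and observe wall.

Then sense with dir=east, and get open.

I invoke push with x=east, → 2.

I use move with dir=east, and get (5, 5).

Next I call sense with dir=south, → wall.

Invoking sense with dir=north, and see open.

I call push with x=north, yielding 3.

Next I call move with dir=north, and get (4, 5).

I run sense with dir=north, → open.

I run push with x=north, and see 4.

I invoke move with dir=north, — result: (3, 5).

Invoking sense with dir=west, — result: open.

I use push with x=west, — result: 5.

I invoke move with dir=west, — result: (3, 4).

Next I call sense with dir=west, giving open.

I invoke push with x=west, : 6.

Then move with dir=west, : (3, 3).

Using sense with dir=south, — result: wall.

Now I run sense with dir=west, — result: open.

Next I call push with x=west, and observe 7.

I use move with dir=west, and get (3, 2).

Using sense with dir=south, → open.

Invoking push with x=south, : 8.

Now I run move with dir=south, giving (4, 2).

Calling sense with dir=south, and get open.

I run push with x=south, : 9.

I call move with dir=south, and observe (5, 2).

I call sense with dir=south, and observe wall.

Now I run sense with dir=west, giving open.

Then push with x=west, — result: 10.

Calling move with dir=west, yielding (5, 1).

I try sense with dir=south, and observe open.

I use push with x=south, → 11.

Invoking move with dir=south, : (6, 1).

I try sense with dir=south, which returns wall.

Using sense with dir=west, which returns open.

I invoke push with x=west, and see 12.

Invoking move with dir=west, which returns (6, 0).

I try sense with dir=south, — result: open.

Invoking push with x=south, yielding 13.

Using move with dir=south, → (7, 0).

I invoke sense with dir=south, — result: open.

I try push with x=south, and get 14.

Invoking move with dir=south, and see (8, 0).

Using sense with dir=east, and observe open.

I use push with x=east, giving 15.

Invoking move with dir=east, and see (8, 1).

I use sense with dir=east, — result: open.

I call push with x=east, and get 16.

Using move with dir=east, which returns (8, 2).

I try sense with dir=north, : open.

Calling push with x=north, and observe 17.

I call move with dir=north, and get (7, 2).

Next I call sense with dir=east, and see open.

I run push with x=east, which returns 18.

Using move with dir=east, — result: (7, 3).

I try sense with dir=south, and get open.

Using push with x=south, and get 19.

I use move with dir=south, and see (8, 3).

I call sense with dir=east, → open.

I try push with x=east, which returns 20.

I try move with dir=east, and see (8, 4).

Invoking sense with dir=north, → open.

I use push with x=north, giving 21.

I invoke move with dir=north, and observe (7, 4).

Next I call sense with dir=east, : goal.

Invoking move with dir=east, : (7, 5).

Answer: (7, 5)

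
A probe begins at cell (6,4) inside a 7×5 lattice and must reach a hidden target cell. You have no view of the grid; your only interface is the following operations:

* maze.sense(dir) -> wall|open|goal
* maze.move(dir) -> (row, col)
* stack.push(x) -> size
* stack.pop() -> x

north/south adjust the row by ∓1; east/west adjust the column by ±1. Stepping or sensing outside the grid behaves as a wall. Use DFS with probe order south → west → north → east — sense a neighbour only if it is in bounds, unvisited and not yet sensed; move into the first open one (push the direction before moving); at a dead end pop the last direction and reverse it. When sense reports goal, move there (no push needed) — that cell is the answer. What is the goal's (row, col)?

// maze.sense(dir→west) : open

// stack.push(x→west) : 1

// maze.move(dir→west) : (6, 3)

// maze.sense(dir→west) : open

// stack.push(x→west) : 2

// maze.move(dir→west) : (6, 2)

// maze.sense(dir→west) : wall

// maze.sense(dir→north) : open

// stack.push(x→north) : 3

// maze.move(dir→north) : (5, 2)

// maze.sense(dir→west) : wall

// maze.sense(dir→north) : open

// stack.push(x→north) : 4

// maze.move(dir→north) : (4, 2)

// maze.sense(dir→west) : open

// stack.push(x→west) : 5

// maze.move(dir→west) : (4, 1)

// maze.sense(dir→west) : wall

// maze.sense(dir→north) : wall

// stack.pop() : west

// maze.move(dir→east) : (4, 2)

// maze.sense(dir→north) : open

// stack.push(x→north) : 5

// maze.move(dir→north) : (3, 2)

// maze.sense(dir→north) : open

// stack.push(x→north) : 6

// maze.move(dir→north) : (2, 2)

// maze.sense(dir→west) : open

// stack.push(x→west) : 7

// maze.move(dir→west) : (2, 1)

// maze.sense(dir→west) : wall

// maze.sense(dir→north) : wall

// stack.pop() : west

// maze.move(dir→east) : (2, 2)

// maze.sense(dir→north) : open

// stack.push(x→north) : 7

// maze.move(dir→north) : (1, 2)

// maze.sense(dir→north) : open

// stack.push(x→north) : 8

// maze.move(dir→north) : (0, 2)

// maze.sense(dir→west) : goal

// maze.move(dir→west) : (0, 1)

Answer: (0, 1)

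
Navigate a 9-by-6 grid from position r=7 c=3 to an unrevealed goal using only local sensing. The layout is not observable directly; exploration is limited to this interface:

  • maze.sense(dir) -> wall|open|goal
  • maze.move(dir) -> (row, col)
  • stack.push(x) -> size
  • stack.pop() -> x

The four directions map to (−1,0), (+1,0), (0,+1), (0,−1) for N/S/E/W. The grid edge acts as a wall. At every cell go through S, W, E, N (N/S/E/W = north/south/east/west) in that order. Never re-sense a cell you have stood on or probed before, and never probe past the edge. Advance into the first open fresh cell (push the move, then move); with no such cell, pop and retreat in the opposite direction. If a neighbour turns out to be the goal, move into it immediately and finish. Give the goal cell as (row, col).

;; sense(dir→south) : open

;; push(x→south) : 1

;; move(dir→south) : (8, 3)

;; sense(dir→west) : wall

;; sense(dir→east) : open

;; push(x→east) : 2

;; move(dir→east) : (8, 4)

;; sense(dir→east) : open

;; push(x→east) : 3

;; move(dir→east) : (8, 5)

;; sense(dir→north) : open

;; push(x→north) : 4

;; move(dir→north) : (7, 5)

;; sense(dir→west) : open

;; push(x→west) : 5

;; move(dir→west) : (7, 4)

;; sense(dir→north) : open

;; push(x→north) : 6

;; move(dir→north) : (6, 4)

;; sense(dir→west) : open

;; push(x→west) : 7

;; move(dir→west) : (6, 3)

;; sense(dir→west) : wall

;; sense(dir→north) : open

;; push(x→north) : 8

;; move(dir→north) : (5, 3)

;; sense(dir→west) : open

;; push(x→west) : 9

;; move(dir→west) : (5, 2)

;; sense(dir→west) : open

;; push(x→west) : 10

;; move(dir→west) : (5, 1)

;; sense(dir→south) : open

;; push(x→south) : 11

;; move(dir→south) : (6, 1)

;; sense(dir→south) : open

;; push(x→south) : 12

;; move(dir→south) : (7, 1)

;; sense(dir→south) : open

;; push(x→south) : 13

;; move(dir→south) : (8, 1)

;; sense(dir→west) : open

;; push(x→west) : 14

;; move(dir→west) : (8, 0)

;; sense(dir→north) : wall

;; pop() : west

;; move(dir→east) : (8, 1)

;; pop() : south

;; move(dir→north) : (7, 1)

;; sense(dir→east) : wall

;; pop() : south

;; move(dir→north) : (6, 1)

;; sense(dir→west) : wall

;; pop() : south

;; move(dir→north) : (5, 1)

;; sense(dir→west) : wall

;; sense(dir→north) : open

;; push(x→north) : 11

;; move(dir→north) : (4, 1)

;; sense(dir→west) : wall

;; sense(dir→east) : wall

;; sense(dir→north) : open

;; push(x→north) : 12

;; move(dir→north) : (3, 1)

;; sense(dir→west) : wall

;; sense(dir→east) : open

;; push(x→east) : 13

;; move(dir→east) : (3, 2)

;; sense(dir→east) : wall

;; sense(dir→north) : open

;; push(x→north) : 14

;; move(dir→north) : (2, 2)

;; sense(dir→west) : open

;; push(x→west) : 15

;; move(dir→west) : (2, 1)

;; sense(dir→west) : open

;; push(x→west) : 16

;; move(dir→west) : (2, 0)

;; sense(dir→north) : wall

;; pop() : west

;; move(dir→east) : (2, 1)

;; sense(dir→north) : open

;; push(x→north) : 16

;; move(dir→north) : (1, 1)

;; sense(dir→east) : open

;; push(x→east) : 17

;; move(dir→east) : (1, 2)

;; sense(dir→east) : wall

;; sense(dir→north) : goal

;; move(dir→north) : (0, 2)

Answer: (0, 2)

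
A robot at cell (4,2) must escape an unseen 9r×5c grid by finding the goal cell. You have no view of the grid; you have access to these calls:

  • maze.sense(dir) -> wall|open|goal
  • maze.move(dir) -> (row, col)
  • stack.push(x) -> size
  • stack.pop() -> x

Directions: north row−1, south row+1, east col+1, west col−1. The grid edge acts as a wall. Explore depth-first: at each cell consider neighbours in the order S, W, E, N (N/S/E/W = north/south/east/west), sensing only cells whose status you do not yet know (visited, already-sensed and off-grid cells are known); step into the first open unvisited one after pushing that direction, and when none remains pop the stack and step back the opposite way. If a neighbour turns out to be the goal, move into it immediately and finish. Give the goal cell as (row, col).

# 1. maze.sense(dir='south') : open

# 2. stack.push(x='south') : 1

# 3. maze.move(dir='south') : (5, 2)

# 4. maze.sense(dir='south') : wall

# 5. maze.sense(dir='west') : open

# 6. stack.push(x='west') : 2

# 7. maze.move(dir='west') : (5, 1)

# 8. maze.sense(dir='south') : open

# 9. stack.push(x='south') : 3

# 10. maze.move(dir='south') : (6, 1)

# 11. maze.sense(dir='south') : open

# 12. stack.push(x='south') : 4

# 13. maze.move(dir='south') : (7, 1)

# 14. maze.sense(dir='south') : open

# 15. stack.push(x='south') : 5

# 16. maze.move(dir='south') : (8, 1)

# 17. maze.sense(dir='west') : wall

# 18. maze.sense(dir='east') : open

# 19. stack.push(x='east') : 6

# 20. maze.move(dir='east') : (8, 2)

# 21. maze.sense(dir='east') : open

# 22. stack.push(x='east') : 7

# 23. maze.move(dir='east') : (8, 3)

# 24. maze.sense(dir='east') : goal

# 25. maze.move(dir='east') : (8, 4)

Answer: (8, 4)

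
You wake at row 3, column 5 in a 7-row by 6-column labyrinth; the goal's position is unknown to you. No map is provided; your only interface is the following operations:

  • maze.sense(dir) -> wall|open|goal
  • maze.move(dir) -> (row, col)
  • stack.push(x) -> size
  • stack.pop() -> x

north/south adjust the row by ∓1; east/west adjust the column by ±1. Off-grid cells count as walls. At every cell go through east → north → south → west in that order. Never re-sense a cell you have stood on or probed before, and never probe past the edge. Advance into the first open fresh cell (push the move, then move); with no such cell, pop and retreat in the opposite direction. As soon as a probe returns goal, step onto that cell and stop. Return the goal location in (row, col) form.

// 1. maze.sense(dir='north') ~> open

// 2. stack.push(x='north') ~> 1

// 3. maze.move(dir='north') ~> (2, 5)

// 4. maze.sense(dir='north') ~> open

// 5. stack.push(x='north') ~> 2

// 6. maze.move(dir='north') ~> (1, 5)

// 7. maze.sense(dir='north') ~> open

// 8. stack.push(x='north') ~> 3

// 9. maze.move(dir='north') ~> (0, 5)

// 10. maze.sense(dir='west') ~> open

// 11. stack.push(x='west') ~> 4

// 12. maze.move(dir='west') ~> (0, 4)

// 13. maze.sense(dir='south') ~> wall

// 14. maze.sense(dir='west') ~> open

// 15. stack.push(x='west') ~> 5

// 16. maze.move(dir='west') ~> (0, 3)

// 17. maze.sense(dir='south') ~> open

// 18. stack.push(x='south') ~> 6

// 19. maze.move(dir='south') ~> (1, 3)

// 20. maze.sense(dir='south') ~> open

// 21. stack.push(x='south') ~> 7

// 22. maze.move(dir='south') ~> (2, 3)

// 23. maze.sense(dir='east') ~> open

// 24. stack.push(x='east') ~> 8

// 25. maze.move(dir='east') ~> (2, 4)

// 26. maze.sense(dir='south') ~> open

// 27. stack.push(x='south') ~> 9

// 28. maze.move(dir='south') ~> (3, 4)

// 29. maze.sense(dir='south') ~> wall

// 30. maze.sense(dir='west') ~> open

// 31. stack.push(x='west') ~> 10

// 32. maze.move(dir='west') ~> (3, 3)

// 33. maze.sense(dir='south') ~> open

// 34. stack.push(x='south') ~> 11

// 35. maze.move(dir='south') ~> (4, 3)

// 36. maze.sense(dir='south') ~> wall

// 37. maze.sense(dir='west') ~> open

// 38. stack.push(x='west') ~> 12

// 39. maze.move(dir='west') ~> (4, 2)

// 40. maze.sense(dir='north') ~> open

// 41. stack.push(x='north') ~> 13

// 42. maze.move(dir='north') ~> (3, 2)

// 43. maze.sense(dir='north') ~> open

// 44. stack.push(x='north') ~> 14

// 45. maze.move(dir='north') ~> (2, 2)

// 46. maze.sense(dir='north') ~> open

// 47. stack.push(x='north') ~> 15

// 48. maze.move(dir='north') ~> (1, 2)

// 49. maze.sense(dir='north') ~> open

// 50. stack.push(x='north') ~> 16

// 51. maze.move(dir='north') ~> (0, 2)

// 52. maze.sense(dir='west') ~> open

// 53. stack.push(x='west') ~> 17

// 54. maze.move(dir='west') ~> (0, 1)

// 55. maze.sense(dir='south') ~> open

// 56. stack.push(x='south') ~> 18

// 57. maze.move(dir='south') ~> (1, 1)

// 58. maze.sense(dir='south') ~> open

// 59. stack.push(x='south') ~> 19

// 60. maze.move(dir='south') ~> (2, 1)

// 61. maze.sense(dir='south') ~> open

// 62. stack.push(x='south') ~> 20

// 63. maze.move(dir='south') ~> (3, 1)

// 64. maze.sense(dir='south') ~> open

// 65. stack.push(x='south') ~> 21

// 66. maze.move(dir='south') ~> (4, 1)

// 67. maze.sense(dir='south') ~> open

// 68. stack.push(x='south') ~> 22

// 69. maze.move(dir='south') ~> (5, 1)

// 70. maze.sense(dir='east') ~> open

// 71. stack.push(x='east') ~> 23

// 72. maze.move(dir='east') ~> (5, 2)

// 73. maze.sense(dir='south') ~> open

// 74. stack.push(x='south') ~> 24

// 75. maze.move(dir='south') ~> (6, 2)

// 76. maze.sense(dir='east') ~> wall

// 77. maze.sense(dir='west') ~> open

// 78. stack.push(x='west') ~> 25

// 79. maze.move(dir='west') ~> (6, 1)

// 80. maze.sense(dir='west') ~> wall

// 81. stack.pop() ~> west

// 82. maze.move(dir='east') ~> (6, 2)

// 83. stack.pop() ~> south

// 84. maze.move(dir='north') ~> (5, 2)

// 85. stack.pop() ~> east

// 86. maze.move(dir='west') ~> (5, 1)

// 87. maze.sense(dir='west') ~> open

// 88. stack.push(x='west') ~> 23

// 89. maze.move(dir='west') ~> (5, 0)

// 90. maze.sense(dir='north') ~> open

// 91. stack.push(x='north') ~> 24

// 92. maze.move(dir='north') ~> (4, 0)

// 93. maze.sense(dir='north') ~> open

// 94. stack.push(x='north') ~> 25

// 95. maze.move(dir='north') ~> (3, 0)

// 96. maze.sense(dir='north') ~> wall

// 97. stack.pop() ~> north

// 98. maze.move(dir='south') ~> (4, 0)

// 99. stack.pop() ~> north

// 100. maze.move(dir='south') ~> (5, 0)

// 101. stack.pop() ~> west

// 102. maze.move(dir='east') ~> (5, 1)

// 103. stack.pop() ~> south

// 104. maze.move(dir='north') ~> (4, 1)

// 105. stack.pop() ~> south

// 106. maze.move(dir='north') ~> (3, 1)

// 107. stack.pop() ~> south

// 108. maze.move(dir='north') ~> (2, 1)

// 109. stack.pop() ~> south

// 110. maze.move(dir='north') ~> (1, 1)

// 111. maze.sense(dir='west') ~> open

// 112. stack.push(x='west') ~> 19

// 113. maze.move(dir='west') ~> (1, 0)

// 114. maze.sense(dir='north') ~> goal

// 115. maze.move(dir='north') ~> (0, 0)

Answer: (0, 0)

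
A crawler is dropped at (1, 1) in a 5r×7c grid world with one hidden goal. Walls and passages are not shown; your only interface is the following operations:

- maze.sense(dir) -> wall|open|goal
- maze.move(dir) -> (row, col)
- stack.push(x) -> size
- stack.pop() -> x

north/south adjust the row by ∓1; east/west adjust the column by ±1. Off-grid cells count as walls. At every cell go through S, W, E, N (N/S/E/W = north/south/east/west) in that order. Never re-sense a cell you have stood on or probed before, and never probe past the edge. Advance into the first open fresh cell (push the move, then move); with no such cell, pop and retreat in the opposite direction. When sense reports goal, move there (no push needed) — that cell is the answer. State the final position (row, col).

> sense dir→south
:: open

> push x→south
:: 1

> move dir→south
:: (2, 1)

> sense dir→south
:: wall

> sense dir→west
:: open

> push x→west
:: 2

> move dir→west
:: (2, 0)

> sense dir→south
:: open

> push x→south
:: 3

> move dir→south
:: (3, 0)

> sense dir→south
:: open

> push x→south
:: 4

> move dir→south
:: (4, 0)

> sense dir→east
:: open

> push x→east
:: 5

> move dir→east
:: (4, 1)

> sense dir→east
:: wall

> pop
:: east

> move dir→west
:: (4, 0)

> pop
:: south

> move dir→north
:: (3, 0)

> pop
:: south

> move dir→north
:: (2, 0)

> sense dir→north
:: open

> push x→north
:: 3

> move dir→north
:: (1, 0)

> sense dir→north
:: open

> push x→north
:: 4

> move dir→north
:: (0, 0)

> sense dir→east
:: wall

> pop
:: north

> move dir→south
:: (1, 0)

> pop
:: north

> move dir→south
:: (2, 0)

> pop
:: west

> move dir→east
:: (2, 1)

> sense dir→east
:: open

> push x→east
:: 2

> move dir→east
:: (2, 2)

> sense dir→south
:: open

> push x→south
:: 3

> move dir→south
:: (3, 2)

> sense dir→east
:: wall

> pop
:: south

> move dir→north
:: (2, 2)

> sense dir→east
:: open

> push x→east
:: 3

> move dir→east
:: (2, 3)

> sense dir→east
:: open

> push x→east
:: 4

> move dir→east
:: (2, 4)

> sense dir→south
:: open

> push x→south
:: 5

> move dir→south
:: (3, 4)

> sense dir→south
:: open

> push x→south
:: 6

> move dir→south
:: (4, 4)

> sense dir→west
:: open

> push x→west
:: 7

> move dir→west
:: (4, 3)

> pop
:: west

> move dir→east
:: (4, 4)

> sense dir→east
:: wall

> pop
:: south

> move dir→north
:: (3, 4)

> sense dir→east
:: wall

> pop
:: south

> move dir→north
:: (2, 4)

> sense dir→east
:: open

> push x→east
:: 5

> move dir→east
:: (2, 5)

> sense dir→east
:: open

> push x→east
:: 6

> move dir→east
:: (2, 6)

> sense dir→south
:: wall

> sense dir→north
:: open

> push x→north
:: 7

> move dir→north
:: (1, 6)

> sense dir→west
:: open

> push x→west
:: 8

> move dir→west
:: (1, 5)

> sense dir→west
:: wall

> sense dir→north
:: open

> push x→north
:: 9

> move dir→north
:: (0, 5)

> sense dir→west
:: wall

> sense dir→east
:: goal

> move dir→east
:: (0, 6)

Answer: (0, 6)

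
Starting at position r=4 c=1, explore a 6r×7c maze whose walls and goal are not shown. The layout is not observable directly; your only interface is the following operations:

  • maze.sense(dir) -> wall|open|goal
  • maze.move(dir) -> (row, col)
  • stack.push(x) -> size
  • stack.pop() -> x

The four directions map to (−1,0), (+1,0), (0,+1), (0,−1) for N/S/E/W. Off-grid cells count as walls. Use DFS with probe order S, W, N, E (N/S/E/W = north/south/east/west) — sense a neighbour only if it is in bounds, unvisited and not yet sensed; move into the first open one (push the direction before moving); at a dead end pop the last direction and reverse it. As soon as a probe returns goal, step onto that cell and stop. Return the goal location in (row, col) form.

% maze.sense dir='south'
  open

% stack.push x='south'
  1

% maze.move dir='south'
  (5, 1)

% maze.sense dir='west'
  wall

% maze.sense dir='east'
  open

% stack.push x='east'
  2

% maze.move dir='east'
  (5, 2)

% maze.sense dir='north'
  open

% stack.push x='north'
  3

% maze.move dir='north'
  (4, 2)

% maze.sense dir='north'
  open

% stack.push x='north'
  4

% maze.move dir='north'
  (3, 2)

% maze.sense dir='west'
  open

% stack.push x='west'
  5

% maze.move dir='west'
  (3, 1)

% maze.sense dir='west'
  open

% stack.push x='west'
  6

% maze.move dir='west'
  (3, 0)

% maze.sense dir='south'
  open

% stack.push x='south'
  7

% maze.move dir='south'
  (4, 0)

% stack.pop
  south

% maze.move dir='north'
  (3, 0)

% maze.sense dir='north'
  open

% stack.push x='north'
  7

% maze.move dir='north'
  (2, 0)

% maze.sense dir='north'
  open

% stack.push x='north'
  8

% maze.move dir='north'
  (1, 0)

% maze.sense dir='north'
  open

% stack.push x='north'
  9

% maze.move dir='north'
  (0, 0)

% maze.sense dir='east'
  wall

% stack.pop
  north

% maze.move dir='south'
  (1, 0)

% maze.sense dir='east'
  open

% stack.push x='east'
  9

% maze.move dir='east'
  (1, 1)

% maze.sense dir='south'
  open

% stack.push x='south'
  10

% maze.move dir='south'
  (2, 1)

% maze.sense dir='east'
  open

% stack.push x='east'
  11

% maze.move dir='east'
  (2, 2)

% maze.sense dir='north'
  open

% stack.push x='north'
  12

% maze.move dir='north'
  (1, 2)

% maze.sense dir='north'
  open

% stack.push x='north'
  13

% maze.move dir='north'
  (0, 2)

% maze.sense dir='east'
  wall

% stack.pop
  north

% maze.move dir='south'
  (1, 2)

% maze.sense dir='east'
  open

% stack.push x='east'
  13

% maze.move dir='east'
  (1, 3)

% maze.sense dir='south'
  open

% stack.push x='south'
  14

% maze.move dir='south'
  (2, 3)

% maze.sense dir='south'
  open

% stack.push x='south'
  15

% maze.move dir='south'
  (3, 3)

% maze.sense dir='south'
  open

% stack.push x='south'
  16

% maze.move dir='south'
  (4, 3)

% maze.sense dir='south'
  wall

% maze.sense dir='east'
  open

% stack.push x='east'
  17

% maze.move dir='east'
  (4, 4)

% maze.sense dir='south'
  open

% stack.push x='south'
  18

% maze.move dir='south'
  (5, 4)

% maze.sense dir='east'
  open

% stack.push x='east'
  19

% maze.move dir='east'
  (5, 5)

% maze.sense dir='north'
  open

% stack.push x='north'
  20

% maze.move dir='north'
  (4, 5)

% maze.sense dir='north'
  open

% stack.push x='north'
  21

% maze.move dir='north'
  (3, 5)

% maze.sense dir='west'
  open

% stack.push x='west'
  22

% maze.move dir='west'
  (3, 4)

% maze.sense dir='north'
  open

% stack.push x='north'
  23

% maze.move dir='north'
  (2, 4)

% maze.sense dir='north'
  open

% stack.push x='north'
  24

% maze.move dir='north'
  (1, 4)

% maze.sense dir='north'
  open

% stack.push x='north'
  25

% maze.move dir='north'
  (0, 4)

% maze.sense dir='east'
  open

% stack.push x='east'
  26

% maze.move dir='east'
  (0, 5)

% maze.sense dir='south'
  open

% stack.push x='south'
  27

% maze.move dir='south'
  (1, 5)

% maze.sense dir='south'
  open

% stack.push x='south'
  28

% maze.move dir='south'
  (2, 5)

% maze.sense dir='east'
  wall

% stack.pop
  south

% maze.move dir='north'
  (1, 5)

% maze.sense dir='east'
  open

% stack.push x='east'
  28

% maze.move dir='east'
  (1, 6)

% maze.sense dir='north'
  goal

% maze.move dir='north'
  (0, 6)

Answer: (0, 6)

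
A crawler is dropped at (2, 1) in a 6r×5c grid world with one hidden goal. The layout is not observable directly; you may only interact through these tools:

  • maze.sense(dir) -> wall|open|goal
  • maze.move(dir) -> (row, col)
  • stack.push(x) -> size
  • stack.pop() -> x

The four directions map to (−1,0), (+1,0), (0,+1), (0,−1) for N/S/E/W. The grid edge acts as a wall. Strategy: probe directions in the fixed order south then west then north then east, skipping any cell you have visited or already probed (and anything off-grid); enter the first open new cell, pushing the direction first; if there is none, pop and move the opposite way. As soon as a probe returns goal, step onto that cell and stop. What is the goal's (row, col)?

$ maze.sense dir→south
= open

$ stack.push x→south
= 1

$ maze.move dir→south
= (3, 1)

$ maze.sense dir→south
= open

$ stack.push x→south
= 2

$ maze.move dir→south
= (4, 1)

$ maze.sense dir→south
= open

$ stack.push x→south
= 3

$ maze.move dir→south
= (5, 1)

$ maze.sense dir→west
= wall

$ maze.sense dir→east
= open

$ stack.push x→east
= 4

$ maze.move dir→east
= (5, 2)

$ maze.sense dir→north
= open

$ stack.push x→north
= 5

$ maze.move dir→north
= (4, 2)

$ maze.sense dir→north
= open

$ stack.push x→north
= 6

$ maze.move dir→north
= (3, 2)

$ maze.sense dir→north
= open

$ stack.push x→north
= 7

$ maze.move dir→north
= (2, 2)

$ maze.sense dir→north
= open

$ stack.push x→north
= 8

$ maze.move dir→north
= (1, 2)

$ maze.sense dir→west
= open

$ stack.push x→west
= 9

$ maze.move dir→west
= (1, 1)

$ maze.sense dir→west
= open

$ stack.push x→west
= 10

$ maze.move dir→west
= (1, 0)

$ maze.sense dir→south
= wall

$ maze.sense dir→north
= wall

$ stack.pop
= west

$ maze.move dir→east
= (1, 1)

$ maze.sense dir→north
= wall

$ stack.pop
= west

$ maze.move dir→east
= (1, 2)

$ maze.sense dir→north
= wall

$ maze.sense dir→east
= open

$ stack.push x→east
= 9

$ maze.move dir→east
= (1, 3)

$ maze.sense dir→south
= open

$ stack.push x→south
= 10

$ maze.move dir→south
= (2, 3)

$ maze.sense dir→south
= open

$ stack.push x→south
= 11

$ maze.move dir→south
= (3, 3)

$ maze.sense dir→south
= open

$ stack.push x→south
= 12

$ maze.move dir→south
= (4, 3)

$ maze.sense dir→south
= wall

$ maze.sense dir→east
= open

$ stack.push x→east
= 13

$ maze.move dir→east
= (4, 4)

$ maze.sense dir→south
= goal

$ maze.move dir→south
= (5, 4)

Answer: (5, 4)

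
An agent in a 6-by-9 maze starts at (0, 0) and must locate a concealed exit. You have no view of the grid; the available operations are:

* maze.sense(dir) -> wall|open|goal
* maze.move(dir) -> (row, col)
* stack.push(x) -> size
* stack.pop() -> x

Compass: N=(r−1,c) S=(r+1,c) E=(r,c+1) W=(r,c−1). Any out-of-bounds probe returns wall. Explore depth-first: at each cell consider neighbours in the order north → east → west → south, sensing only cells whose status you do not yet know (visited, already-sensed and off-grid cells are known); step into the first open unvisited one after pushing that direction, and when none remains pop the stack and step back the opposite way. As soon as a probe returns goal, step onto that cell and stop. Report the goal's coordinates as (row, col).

> maze.sense dir='east'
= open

> stack.push x='east'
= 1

> maze.move dir='east'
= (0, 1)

> maze.sense dir='east'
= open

> stack.push x='east'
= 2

> maze.move dir='east'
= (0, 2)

> maze.sense dir='east'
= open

> stack.push x='east'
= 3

> maze.move dir='east'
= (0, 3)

> maze.sense dir='east'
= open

> stack.push x='east'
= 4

> maze.move dir='east'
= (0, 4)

> maze.sense dir='east'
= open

> stack.push x='east'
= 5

> maze.move dir='east'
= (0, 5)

> maze.sense dir='east'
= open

> stack.push x='east'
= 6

> maze.move dir='east'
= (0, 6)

> maze.sense dir='east'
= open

> stack.push x='east'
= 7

> maze.move dir='east'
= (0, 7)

> maze.sense dir='east'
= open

> stack.push x='east'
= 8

> maze.move dir='east'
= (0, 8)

> maze.sense dir='south'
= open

> stack.push x='south'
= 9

> maze.move dir='south'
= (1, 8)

> maze.sense dir='west'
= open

> stack.push x='west'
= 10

> maze.move dir='west'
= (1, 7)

> maze.sense dir='west'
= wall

> maze.sense dir='south'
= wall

> stack.pop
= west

> maze.move dir='east'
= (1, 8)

> maze.sense dir='south'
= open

> stack.push x='south'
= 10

> maze.move dir='south'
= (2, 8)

> maze.sense dir='south'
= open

> stack.push x='south'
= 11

> maze.move dir='south'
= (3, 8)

> maze.sense dir='west'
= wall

> maze.sense dir='south'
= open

> stack.push x='south'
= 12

> maze.move dir='south'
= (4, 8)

> maze.sense dir='west'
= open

> stack.push x='west'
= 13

> maze.move dir='west'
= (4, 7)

> maze.sense dir='west'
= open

> stack.push x='west'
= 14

> maze.move dir='west'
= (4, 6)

> maze.sense dir='north'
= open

> stack.push x='north'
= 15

> maze.move dir='north'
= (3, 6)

> maze.sense dir='north'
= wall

> maze.sense dir='west'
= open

> stack.push x='west'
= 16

> maze.move dir='west'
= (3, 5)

> maze.sense dir='north'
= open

> stack.push x='north'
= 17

> maze.move dir='north'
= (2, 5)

> maze.sense dir='north'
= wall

> maze.sense dir='west'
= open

> stack.push x='west'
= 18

> maze.move dir='west'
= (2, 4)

> maze.sense dir='north'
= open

> stack.push x='north'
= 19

> maze.move dir='north'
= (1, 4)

> maze.sense dir='west'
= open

> stack.push x='west'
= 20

> maze.move dir='west'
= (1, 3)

> maze.sense dir='west'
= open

> stack.push x='west'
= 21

> maze.move dir='west'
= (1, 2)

> maze.sense dir='west'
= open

> stack.push x='west'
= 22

> maze.move dir='west'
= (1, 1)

> maze.sense dir='west'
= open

> stack.push x='west'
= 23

> maze.move dir='west'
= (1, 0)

> maze.sense dir='south'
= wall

> stack.pop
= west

> maze.move dir='east'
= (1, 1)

> maze.sense dir='south'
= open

> stack.push x='south'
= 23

> maze.move dir='south'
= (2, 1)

> maze.sense dir='east'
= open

> stack.push x='east'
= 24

> maze.move dir='east'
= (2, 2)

> maze.sense dir='east'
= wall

> maze.sense dir='south'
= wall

> stack.pop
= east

> maze.move dir='west'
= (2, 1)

> maze.sense dir='south'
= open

> stack.push x='south'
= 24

> maze.move dir='south'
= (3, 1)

> maze.sense dir='west'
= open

> stack.push x='west'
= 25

> maze.move dir='west'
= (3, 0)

> maze.sense dir='south'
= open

> stack.push x='south'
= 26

> maze.move dir='south'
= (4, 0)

> maze.sense dir='east'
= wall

> maze.sense dir='south'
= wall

> stack.pop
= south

> maze.move dir='north'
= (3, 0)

> stack.pop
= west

> maze.move dir='east'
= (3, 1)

> stack.pop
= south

> maze.move dir='north'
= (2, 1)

> stack.pop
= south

> maze.move dir='north'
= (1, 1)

> stack.pop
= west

> maze.move dir='east'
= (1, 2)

> stack.pop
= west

> maze.move dir='east'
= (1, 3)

> stack.pop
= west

> maze.move dir='east'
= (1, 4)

> stack.pop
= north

> maze.move dir='south'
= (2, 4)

> maze.sense dir='south'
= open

> stack.push x='south'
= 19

> maze.move dir='south'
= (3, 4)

> maze.sense dir='west'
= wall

> maze.sense dir='south'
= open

> stack.push x='south'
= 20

> maze.move dir='south'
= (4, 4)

> maze.sense dir='east'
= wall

> maze.sense dir='west'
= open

> stack.push x='west'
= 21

> maze.move dir='west'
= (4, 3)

> maze.sense dir='west'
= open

> stack.push x='west'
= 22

> maze.move dir='west'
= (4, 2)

> maze.sense dir='south'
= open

> stack.push x='south'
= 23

> maze.move dir='south'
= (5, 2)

> maze.sense dir='east'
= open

> stack.push x='east'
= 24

> maze.move dir='east'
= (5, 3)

> maze.sense dir='east'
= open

> stack.push x='east'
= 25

> maze.move dir='east'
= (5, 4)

> maze.sense dir='east'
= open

> stack.push x='east'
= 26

> maze.move dir='east'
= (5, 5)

> maze.sense dir='east'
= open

> stack.push x='east'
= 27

> maze.move dir='east'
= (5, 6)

> maze.sense dir='east'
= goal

> maze.move dir='east'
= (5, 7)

Answer: (5, 7)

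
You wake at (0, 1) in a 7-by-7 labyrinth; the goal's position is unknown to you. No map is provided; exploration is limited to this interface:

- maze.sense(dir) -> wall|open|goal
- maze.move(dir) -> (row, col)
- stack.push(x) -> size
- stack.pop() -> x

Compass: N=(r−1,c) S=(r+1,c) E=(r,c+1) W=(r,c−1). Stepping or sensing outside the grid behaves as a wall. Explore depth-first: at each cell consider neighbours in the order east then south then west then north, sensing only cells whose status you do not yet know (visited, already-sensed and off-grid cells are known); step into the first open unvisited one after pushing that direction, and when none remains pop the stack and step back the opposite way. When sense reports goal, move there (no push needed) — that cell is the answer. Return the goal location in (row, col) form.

==> sense(dir→east)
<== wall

==> sense(dir→south)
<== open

==> push(x→south)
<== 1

==> move(dir→south)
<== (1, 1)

==> sense(dir→east)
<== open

==> push(x→east)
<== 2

==> move(dir→east)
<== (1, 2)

==> sense(dir→east)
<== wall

==> sense(dir→south)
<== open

==> push(x→south)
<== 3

==> move(dir→south)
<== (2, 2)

==> sense(dir→east)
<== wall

==> sense(dir→south)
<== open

==> push(x→south)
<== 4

==> move(dir→south)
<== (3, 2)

==> sense(dir→east)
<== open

==> push(x→east)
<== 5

==> move(dir→east)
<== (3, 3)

==> sense(dir→east)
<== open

==> push(x→east)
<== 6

==> move(dir→east)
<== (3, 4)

==> sense(dir→east)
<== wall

==> sense(dir→south)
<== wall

==> sense(dir→north)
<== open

==> push(x→north)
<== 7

==> move(dir→north)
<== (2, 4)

==> sense(dir→east)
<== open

==> push(x→east)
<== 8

==> move(dir→east)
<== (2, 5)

==> sense(dir→east)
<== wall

==> sense(dir→north)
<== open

==> push(x→north)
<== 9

==> move(dir→north)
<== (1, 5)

==> sense(dir→east)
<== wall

==> sense(dir→west)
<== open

==> push(x→west)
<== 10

==> move(dir→west)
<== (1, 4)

==> sense(dir→north)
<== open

==> push(x→north)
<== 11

==> move(dir→north)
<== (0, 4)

==> sense(dir→east)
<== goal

==> move(dir→east)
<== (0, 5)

Answer: (0, 5)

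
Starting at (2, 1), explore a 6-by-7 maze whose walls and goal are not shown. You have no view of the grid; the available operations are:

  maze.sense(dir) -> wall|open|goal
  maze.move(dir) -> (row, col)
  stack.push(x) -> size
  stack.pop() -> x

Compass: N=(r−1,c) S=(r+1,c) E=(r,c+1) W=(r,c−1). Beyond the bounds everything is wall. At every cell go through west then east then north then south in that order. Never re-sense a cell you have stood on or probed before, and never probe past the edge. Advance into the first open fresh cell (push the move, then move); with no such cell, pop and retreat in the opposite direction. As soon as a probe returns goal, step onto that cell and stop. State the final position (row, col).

→ sense(dir='west')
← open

→ push(x='west')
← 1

→ move(dir='west')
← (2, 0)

→ sense(dir='north')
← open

→ push(x='north')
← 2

→ move(dir='north')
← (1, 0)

→ sense(dir='east')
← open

→ push(x='east')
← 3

→ move(dir='east')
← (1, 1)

→ sense(dir='east')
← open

→ push(x='east')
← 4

→ move(dir='east')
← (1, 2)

→ sense(dir='east')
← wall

→ sense(dir='north')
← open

→ push(x='north')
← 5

→ move(dir='north')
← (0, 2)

→ sense(dir='west')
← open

→ push(x='west')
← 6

→ move(dir='west')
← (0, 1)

→ sense(dir='west')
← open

→ push(x='west')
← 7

→ move(dir='west')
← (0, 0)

→ pop()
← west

→ move(dir='east')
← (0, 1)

→ pop()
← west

→ move(dir='east')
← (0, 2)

→ sense(dir='east')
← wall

→ pop()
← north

→ move(dir='south')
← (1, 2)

→ sense(dir='south')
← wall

→ pop()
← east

→ move(dir='west')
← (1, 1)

→ pop()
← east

→ move(dir='west')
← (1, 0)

→ pop()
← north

→ move(dir='south')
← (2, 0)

→ sense(dir='south')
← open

→ push(x='south')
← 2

→ move(dir='south')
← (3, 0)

→ sense(dir='east')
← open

→ push(x='east')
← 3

→ move(dir='east')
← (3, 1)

→ sense(dir='east')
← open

→ push(x='east')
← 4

→ move(dir='east')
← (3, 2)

→ sense(dir='east')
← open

→ push(x='east')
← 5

→ move(dir='east')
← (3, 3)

→ sense(dir='east')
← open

→ push(x='east')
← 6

→ move(dir='east')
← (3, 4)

→ sense(dir='east')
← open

→ push(x='east')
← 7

→ move(dir='east')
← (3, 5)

→ sense(dir='east')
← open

→ push(x='east')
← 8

→ move(dir='east')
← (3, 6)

→ sense(dir='north')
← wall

→ sense(dir='south')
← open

→ push(x='south')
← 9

→ move(dir='south')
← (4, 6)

→ sense(dir='west')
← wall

→ sense(dir='south')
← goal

→ move(dir='south')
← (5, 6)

Answer: (5, 6)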